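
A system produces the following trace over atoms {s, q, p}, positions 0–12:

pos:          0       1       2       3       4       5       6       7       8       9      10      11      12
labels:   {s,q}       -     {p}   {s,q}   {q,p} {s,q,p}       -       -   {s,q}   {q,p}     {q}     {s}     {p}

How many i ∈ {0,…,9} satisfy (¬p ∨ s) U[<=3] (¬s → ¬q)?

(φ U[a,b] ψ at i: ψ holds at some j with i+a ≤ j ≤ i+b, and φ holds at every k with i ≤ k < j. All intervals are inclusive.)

8

Evaluate at each i in [0,9]:
  i=0: ✓ (rhs at j=0)
  i=1: ✓ (rhs at j=1)
  i=2: ✓ (rhs at j=2)
  i=3: ✓ (rhs at j=3)
  i=4: ✗ (lhs fails at k=4 before rhs at j=5)
  i=5: ✓ (rhs at j=5)
  i=6: ✓ (rhs at j=6)
  i=7: ✓ (rhs at j=7)
  i=8: ✓ (rhs at j=8)
  i=9: ✗ (lhs fails at k=9 before rhs at j=11)
Positions where it holds: {0, 1, 2, 3, 5, 6, 7, 8} → 8.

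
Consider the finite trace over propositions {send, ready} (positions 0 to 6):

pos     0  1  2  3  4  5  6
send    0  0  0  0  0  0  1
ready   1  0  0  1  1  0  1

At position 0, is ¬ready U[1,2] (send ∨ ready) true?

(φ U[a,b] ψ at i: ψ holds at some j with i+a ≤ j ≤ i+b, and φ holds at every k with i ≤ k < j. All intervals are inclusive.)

Does not hold

Need some j in [1,2] with (send ∨ ready), and ¬ready at every k in [0,j-1].
  j=1: (send ∨ ready) false.
  j=2: (send ∨ ready) false.
No j in the window works → until fails.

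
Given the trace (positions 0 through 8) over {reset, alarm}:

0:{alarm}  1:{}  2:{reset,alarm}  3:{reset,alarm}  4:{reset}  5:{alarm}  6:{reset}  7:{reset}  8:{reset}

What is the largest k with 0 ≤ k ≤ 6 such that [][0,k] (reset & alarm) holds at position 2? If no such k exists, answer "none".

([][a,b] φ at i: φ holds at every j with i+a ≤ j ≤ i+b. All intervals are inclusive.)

(reset & alarm) must hold from j=2 onward; find where it first fails.
  j=2: holds
  j=3: holds
  j=4: fails
Holds on [2,3], so largest k = 1.

1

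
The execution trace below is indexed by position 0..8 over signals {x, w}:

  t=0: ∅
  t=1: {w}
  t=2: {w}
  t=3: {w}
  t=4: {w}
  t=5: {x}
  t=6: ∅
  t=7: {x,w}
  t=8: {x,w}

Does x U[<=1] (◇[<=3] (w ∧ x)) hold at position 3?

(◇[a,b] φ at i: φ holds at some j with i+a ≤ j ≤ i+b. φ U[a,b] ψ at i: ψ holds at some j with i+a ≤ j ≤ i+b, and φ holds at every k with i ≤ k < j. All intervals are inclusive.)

Need some j in [3,4] with ◇[<=3] (w ∧ x), and x at every k in [3,j-1].
  j=3: ◇[<=3] (w ∧ x) — fails (none in [3,6]).
  j=4: ◇[<=3] (w ∧ x) holds, but x fails at k=3 → not this j.
No j in the window works → until fails.

No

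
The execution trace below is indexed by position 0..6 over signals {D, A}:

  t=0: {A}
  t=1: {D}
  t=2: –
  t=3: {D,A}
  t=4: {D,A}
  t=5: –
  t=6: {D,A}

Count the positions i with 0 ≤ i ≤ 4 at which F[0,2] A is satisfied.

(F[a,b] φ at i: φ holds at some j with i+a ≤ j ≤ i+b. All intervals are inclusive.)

5

Evaluate at each i in [0,4]:
  i=0: ✓ (witness j=0)
  i=1: ✓ (witness j=3)
  i=2: ✓ (witness j=3)
  i=3: ✓ (witness j=3)
  i=4: ✓ (witness j=4)
Positions where it holds: {0, 1, 2, 3, 4} → 5.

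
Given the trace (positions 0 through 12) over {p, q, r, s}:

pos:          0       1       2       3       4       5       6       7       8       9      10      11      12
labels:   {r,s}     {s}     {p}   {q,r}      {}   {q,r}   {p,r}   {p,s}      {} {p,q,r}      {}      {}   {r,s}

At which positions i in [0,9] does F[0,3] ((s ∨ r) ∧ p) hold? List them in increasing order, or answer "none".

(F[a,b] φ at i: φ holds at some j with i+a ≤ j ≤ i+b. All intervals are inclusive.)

Evaluate at each i in [0,9]:
  i=0: ✗ (none in [0,3])
  i=1: ✗ (none in [1,4])
  i=2: ✗ (none in [2,5])
  i=3: ✓ (witness j=6)
  i=4: ✓ (witness j=6)
  i=5: ✓ (witness j=6)
  i=6: ✓ (witness j=6)
  i=7: ✓ (witness j=7)
  i=8: ✓ (witness j=9)
  i=9: ✓ (witness j=9)

3, 4, 5, 6, 7, 8, 9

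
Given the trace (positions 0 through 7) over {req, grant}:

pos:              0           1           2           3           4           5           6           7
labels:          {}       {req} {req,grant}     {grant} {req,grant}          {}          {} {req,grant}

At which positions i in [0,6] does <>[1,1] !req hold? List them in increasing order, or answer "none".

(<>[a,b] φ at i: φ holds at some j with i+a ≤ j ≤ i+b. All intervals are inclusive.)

Evaluate at each i in [0,6]:
  i=0: ✗ (none in [1,1])
  i=1: ✗ (none in [2,2])
  i=2: ✓ (witness j=3)
  i=3: ✗ (none in [4,4])
  i=4: ✓ (witness j=5)
  i=5: ✓ (witness j=6)
  i=6: ✗ (none in [7,7])

2, 4, 5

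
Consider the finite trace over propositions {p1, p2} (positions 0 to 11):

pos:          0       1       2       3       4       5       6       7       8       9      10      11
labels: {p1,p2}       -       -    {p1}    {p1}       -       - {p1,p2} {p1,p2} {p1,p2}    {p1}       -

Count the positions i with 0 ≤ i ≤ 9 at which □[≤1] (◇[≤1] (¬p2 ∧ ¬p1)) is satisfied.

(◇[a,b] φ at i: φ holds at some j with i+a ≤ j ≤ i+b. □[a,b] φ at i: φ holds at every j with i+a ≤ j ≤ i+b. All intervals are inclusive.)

4

Evaluate at each i in [0,9]:
  i=0: ✓ (all of [0,1])
  i=1: ✓ (all of [1,2])
  i=2: ✗ (fails at j=3)
  i=3: ✗ (fails at j=3)
  i=4: ✓ (all of [4,5])
  i=5: ✓ (all of [5,6])
  i=6: ✗ (fails at j=7)
  i=7: ✗ (fails at j=7)
  i=8: ✗ (fails at j=8)
  i=9: ✗ (fails at j=9)
Positions where it holds: {0, 1, 4, 5} → 4.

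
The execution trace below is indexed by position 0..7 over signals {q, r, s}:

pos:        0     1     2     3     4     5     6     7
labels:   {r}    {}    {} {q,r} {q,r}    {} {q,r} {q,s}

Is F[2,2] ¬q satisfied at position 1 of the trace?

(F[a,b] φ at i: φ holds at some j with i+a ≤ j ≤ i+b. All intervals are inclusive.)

Check ¬q at each j in [3,3]:
  j=3: false
No position in the window satisfies it → formula fails.

No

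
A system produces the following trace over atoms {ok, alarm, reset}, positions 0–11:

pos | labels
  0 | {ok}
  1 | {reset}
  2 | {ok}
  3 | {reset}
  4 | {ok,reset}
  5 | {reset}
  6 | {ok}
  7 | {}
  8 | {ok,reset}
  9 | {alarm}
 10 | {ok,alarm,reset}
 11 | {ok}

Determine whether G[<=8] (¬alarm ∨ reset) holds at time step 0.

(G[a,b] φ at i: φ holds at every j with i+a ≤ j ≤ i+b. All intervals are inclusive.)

Holds

Check (¬alarm ∨ reset) at every j in [0,8]:
  j=0: true
  j=1: true
  j=2: true
  j=3: true
  j=4: true
  j=5: true
  j=6: true
  j=7: true
  j=8: true
All positions satisfy it → formula holds.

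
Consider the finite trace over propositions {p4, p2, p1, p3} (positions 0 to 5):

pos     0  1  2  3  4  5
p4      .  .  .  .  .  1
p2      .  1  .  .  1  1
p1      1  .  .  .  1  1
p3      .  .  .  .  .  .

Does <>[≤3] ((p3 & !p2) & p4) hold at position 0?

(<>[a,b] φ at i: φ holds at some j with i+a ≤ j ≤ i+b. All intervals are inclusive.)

Does not hold

Check ((p3 & !p2) & p4) at each j in [0,3]:
  j=0: false
  j=1: false
  j=2: false
  j=3: false
No position in the window satisfies it → formula fails.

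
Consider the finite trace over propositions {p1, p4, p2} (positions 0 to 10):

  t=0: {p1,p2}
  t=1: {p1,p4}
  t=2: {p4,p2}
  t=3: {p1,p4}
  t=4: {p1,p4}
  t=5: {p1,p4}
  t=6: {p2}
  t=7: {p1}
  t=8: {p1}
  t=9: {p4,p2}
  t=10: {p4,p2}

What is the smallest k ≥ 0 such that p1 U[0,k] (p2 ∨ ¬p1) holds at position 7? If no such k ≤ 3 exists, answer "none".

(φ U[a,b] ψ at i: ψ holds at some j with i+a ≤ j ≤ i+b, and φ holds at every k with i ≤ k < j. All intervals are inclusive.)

2

Need earliest j ≥ 7 with (p2 ∨ ¬p1), and p1 at every k in [7,j-1].
  j=7: rhs fails.
  j=8: rhs fails.
  j=9: rhs holds; lhs holds on [7,8]. k = 2.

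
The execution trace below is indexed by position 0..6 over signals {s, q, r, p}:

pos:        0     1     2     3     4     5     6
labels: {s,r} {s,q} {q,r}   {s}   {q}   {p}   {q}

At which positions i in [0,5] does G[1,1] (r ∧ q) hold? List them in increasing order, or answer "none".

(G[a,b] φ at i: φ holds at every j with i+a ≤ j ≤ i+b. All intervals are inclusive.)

Evaluate at each i in [0,5]:
  i=0: ✗ (fails at j=1)
  i=1: ✓ (all of [2,2])
  i=2: ✗ (fails at j=3)
  i=3: ✗ (fails at j=4)
  i=4: ✗ (fails at j=5)
  i=5: ✗ (fails at j=6)

1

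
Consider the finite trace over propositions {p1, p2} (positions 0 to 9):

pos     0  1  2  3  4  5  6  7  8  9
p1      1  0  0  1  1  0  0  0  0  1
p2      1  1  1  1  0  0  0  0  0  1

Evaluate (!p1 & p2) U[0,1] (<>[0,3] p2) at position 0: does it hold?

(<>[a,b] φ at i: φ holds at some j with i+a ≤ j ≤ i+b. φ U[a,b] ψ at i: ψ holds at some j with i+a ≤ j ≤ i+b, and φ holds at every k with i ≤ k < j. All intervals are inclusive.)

Holds

Need some j in [0,1] with <>[0,3] p2, and (!p1 & p2) at every k in [0,j-1].
  j=0: <>[0,3] p2 holds; no prefix to check → satisfied.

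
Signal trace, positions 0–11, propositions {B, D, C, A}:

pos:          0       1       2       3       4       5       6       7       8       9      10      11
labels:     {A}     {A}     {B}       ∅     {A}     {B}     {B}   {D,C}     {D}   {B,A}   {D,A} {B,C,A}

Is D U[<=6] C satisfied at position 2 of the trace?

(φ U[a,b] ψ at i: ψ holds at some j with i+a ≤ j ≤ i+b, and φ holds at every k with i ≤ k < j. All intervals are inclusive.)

Need some j in [2,8] with C, and D at every k in [2,j-1].
  j=2: C false.
  j=3: C false.
  j=4: C false.
  j=5: C false.
  j=6: C false.
  j=7: C holds, but D fails at k=2 → not this j.
  j=8: C false.
No j in the window works → until fails.

False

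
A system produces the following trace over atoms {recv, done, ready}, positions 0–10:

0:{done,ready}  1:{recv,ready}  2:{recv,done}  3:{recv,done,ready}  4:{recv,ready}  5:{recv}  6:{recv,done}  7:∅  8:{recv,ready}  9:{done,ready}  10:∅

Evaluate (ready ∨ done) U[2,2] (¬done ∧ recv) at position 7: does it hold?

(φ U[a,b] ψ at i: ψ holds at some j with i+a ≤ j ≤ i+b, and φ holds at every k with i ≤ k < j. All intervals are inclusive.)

Need some j in [9,9] with (¬done ∧ recv), and (ready ∨ done) at every k in [7,j-1].
  j=9: (¬done ∧ recv) false.
No j in the window works → until fails.

Does not hold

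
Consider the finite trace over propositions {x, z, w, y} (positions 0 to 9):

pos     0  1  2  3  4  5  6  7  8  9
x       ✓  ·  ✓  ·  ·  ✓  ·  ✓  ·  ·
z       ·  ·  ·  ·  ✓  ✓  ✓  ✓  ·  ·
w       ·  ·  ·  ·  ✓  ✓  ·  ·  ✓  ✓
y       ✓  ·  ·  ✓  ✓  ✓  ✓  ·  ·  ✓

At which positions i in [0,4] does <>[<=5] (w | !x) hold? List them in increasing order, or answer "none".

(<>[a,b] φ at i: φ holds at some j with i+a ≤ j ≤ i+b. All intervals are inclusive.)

0, 1, 2, 3, 4

Evaluate at each i in [0,4]:
  i=0: ✓ (witness j=1)
  i=1: ✓ (witness j=1)
  i=2: ✓ (witness j=3)
  i=3: ✓ (witness j=3)
  i=4: ✓ (witness j=4)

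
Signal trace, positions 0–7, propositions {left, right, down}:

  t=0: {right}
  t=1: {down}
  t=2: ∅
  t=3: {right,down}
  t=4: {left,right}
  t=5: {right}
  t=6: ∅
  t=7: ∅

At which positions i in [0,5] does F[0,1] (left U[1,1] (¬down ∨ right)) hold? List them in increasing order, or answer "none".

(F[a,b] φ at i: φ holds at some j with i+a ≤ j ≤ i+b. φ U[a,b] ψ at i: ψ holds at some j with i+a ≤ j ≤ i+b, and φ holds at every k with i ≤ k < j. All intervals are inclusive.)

Evaluate at each i in [0,5]:
  i=0: ✗ (none in [0,1])
  i=1: ✗ (none in [1,2])
  i=2: ✗ (none in [2,3])
  i=3: ✓ (witness j=4)
  i=4: ✓ (witness j=4)
  i=5: ✗ (none in [5,6])

3, 4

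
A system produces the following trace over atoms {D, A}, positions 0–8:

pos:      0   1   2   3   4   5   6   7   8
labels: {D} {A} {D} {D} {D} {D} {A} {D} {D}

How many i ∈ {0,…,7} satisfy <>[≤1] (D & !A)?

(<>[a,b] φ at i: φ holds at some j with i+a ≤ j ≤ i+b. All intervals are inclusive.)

8

Evaluate at each i in [0,7]:
  i=0: ✓ (witness j=0)
  i=1: ✓ (witness j=2)
  i=2: ✓ (witness j=2)
  i=3: ✓ (witness j=3)
  i=4: ✓ (witness j=4)
  i=5: ✓ (witness j=5)
  i=6: ✓ (witness j=7)
  i=7: ✓ (witness j=7)
Positions where it holds: {0, 1, 2, 3, 4, 5, 6, 7} → 8.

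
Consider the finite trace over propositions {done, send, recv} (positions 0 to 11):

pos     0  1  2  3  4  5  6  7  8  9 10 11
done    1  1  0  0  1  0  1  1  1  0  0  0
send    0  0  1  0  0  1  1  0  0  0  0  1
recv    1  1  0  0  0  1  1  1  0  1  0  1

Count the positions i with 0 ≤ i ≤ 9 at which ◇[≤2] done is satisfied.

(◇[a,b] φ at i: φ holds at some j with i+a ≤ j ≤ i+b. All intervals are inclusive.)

Evaluate at each i in [0,9]:
  i=0: ✓ (witness j=0)
  i=1: ✓ (witness j=1)
  i=2: ✓ (witness j=4)
  i=3: ✓ (witness j=4)
  i=4: ✓ (witness j=4)
  i=5: ✓ (witness j=6)
  i=6: ✓ (witness j=6)
  i=7: ✓ (witness j=7)
  i=8: ✓ (witness j=8)
  i=9: ✗ (none in [9,11])
Positions where it holds: {0, 1, 2, 3, 4, 5, 6, 7, 8} → 9.

9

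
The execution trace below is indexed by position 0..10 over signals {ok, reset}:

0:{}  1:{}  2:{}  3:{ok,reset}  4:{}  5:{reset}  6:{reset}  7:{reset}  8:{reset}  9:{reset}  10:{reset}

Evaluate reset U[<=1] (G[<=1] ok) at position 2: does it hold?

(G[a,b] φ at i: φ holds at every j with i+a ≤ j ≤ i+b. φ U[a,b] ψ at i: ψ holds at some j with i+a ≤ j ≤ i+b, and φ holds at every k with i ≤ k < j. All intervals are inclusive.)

Need some j in [2,3] with G[<=1] ok, and reset at every k in [2,j-1].
  j=2: G[<=1] ok — fails at 2.
  j=3: G[<=1] ok — fails at 4.
No j in the window works → until fails.

No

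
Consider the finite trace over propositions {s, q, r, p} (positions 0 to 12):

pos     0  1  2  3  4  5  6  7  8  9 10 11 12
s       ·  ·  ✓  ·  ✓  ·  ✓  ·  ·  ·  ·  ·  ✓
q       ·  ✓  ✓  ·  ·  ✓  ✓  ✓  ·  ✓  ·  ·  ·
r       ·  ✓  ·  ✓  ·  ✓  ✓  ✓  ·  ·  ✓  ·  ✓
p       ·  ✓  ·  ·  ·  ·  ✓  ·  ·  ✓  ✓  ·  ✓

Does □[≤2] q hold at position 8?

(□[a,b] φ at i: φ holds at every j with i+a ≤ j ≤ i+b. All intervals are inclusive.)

False

Check q at every j in [8,10]:
  j=8: false
  j=9: true
  j=10: false
Fails at j=8 → formula fails.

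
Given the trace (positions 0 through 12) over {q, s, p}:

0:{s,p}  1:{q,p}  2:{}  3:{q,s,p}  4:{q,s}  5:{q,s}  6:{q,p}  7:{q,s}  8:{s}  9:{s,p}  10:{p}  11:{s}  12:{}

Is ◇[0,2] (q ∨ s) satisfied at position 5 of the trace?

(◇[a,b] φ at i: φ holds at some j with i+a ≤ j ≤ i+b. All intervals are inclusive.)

Check (q ∨ s) at each j in [5,7]:
  j=5: true
  j=6: true
  j=7: true
Found at j=5 → formula holds.

True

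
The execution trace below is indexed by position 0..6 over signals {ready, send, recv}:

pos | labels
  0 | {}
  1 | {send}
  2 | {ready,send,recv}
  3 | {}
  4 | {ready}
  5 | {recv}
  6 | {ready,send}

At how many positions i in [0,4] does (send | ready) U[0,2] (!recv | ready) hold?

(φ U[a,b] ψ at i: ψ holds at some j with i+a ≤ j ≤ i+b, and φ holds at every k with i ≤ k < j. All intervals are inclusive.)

5

Evaluate at each i in [0,4]:
  i=0: ✓ (rhs at j=0)
  i=1: ✓ (rhs at j=1)
  i=2: ✓ (rhs at j=2)
  i=3: ✓ (rhs at j=3)
  i=4: ✓ (rhs at j=4)
Positions where it holds: {0, 1, 2, 3, 4} → 5.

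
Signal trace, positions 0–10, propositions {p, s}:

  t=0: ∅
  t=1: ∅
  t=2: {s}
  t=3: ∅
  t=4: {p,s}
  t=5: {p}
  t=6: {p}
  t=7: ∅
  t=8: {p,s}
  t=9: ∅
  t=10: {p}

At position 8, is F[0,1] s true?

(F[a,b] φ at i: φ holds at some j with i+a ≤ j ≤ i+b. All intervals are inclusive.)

True

Check s at each j in [8,9]:
  j=8: true
  j=9: false
Found at j=8 → formula holds.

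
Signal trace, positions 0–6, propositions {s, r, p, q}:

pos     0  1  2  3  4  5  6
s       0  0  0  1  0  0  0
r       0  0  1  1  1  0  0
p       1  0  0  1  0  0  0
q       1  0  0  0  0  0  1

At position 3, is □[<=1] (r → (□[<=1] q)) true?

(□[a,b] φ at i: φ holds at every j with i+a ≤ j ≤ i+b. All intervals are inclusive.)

Does not hold

Check (r → (□[<=1] q)) at every j in [3,4]:
  j=3: antecedent true; consequent fails at 3 → ✗
  j=4: antecedent true; consequent fails at 4 → ✗
Fails at j=3 → formula fails.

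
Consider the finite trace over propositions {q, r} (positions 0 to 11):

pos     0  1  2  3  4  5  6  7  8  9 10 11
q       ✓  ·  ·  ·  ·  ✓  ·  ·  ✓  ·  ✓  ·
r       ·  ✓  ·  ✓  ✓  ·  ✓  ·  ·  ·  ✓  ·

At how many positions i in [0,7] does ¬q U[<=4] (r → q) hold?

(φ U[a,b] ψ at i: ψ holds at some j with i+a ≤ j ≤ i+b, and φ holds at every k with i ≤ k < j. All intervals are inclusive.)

Evaluate at each i in [0,7]:
  i=0: ✓ (rhs at j=0)
  i=1: ✓ (rhs at j=2; lhs holds on [1,1])
  i=2: ✓ (rhs at j=2)
  i=3: ✓ (rhs at j=5; lhs holds on [3,4])
  i=4: ✓ (rhs at j=5; lhs holds on [4,4])
  i=5: ✓ (rhs at j=5)
  i=6: ✓ (rhs at j=7; lhs holds on [6,6])
  i=7: ✓ (rhs at j=7)
Positions where it holds: {0, 1, 2, 3, 4, 5, 6, 7} → 8.

8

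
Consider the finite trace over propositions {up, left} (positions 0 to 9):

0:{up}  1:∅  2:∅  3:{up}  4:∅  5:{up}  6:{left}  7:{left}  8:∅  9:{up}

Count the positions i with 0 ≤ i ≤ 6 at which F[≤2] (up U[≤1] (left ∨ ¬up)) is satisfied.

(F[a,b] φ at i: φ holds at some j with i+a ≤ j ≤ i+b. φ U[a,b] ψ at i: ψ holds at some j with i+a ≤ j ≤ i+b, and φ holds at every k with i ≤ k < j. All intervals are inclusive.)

Evaluate at each i in [0,6]:
  i=0: ✓ (witness j=0)
  i=1: ✓ (witness j=1)
  i=2: ✓ (witness j=2)
  i=3: ✓ (witness j=3)
  i=4: ✓ (witness j=4)
  i=5: ✓ (witness j=5)
  i=6: ✓ (witness j=6)
Positions where it holds: {0, 1, 2, 3, 4, 5, 6} → 7.

7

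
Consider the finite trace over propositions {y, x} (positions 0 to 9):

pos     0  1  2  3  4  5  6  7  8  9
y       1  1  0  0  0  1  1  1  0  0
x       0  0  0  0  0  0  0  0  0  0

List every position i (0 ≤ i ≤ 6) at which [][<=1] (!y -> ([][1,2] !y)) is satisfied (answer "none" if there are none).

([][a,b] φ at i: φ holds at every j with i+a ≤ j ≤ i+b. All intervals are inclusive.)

Evaluate at each i in [0,6]:
  i=0: ✓ (all of [0,1])
  i=1: ✓ (all of [1,2])
  i=2: ✗ (fails at j=3)
  i=3: ✗ (fails at j=3)
  i=4: ✗ (fails at j=4)
  i=5: ✓ (all of [5,6])
  i=6: ✓ (all of [6,7])

0, 1, 5, 6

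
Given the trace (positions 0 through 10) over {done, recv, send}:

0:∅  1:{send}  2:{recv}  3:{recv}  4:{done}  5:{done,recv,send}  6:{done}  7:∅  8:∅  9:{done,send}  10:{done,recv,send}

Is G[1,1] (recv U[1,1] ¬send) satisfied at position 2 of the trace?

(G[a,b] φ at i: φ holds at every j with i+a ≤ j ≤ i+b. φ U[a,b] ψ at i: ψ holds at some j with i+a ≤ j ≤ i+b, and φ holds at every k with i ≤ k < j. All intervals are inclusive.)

Check (recv U[1,1] ¬send) at every j in [3,3]:
  j=3: holds
All positions satisfy it → formula holds.

Yes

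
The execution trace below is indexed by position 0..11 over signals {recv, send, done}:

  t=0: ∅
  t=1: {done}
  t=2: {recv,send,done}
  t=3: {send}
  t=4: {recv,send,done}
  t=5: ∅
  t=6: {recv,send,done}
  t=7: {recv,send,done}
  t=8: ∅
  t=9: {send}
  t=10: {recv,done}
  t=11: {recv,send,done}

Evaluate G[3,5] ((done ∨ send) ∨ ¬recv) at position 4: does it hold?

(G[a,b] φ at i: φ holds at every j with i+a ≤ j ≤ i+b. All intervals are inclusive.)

Check ((done ∨ send) ∨ ¬recv) at every j in [7,9]:
  j=7: true
  j=8: true
  j=9: true
All positions satisfy it → formula holds.

Yes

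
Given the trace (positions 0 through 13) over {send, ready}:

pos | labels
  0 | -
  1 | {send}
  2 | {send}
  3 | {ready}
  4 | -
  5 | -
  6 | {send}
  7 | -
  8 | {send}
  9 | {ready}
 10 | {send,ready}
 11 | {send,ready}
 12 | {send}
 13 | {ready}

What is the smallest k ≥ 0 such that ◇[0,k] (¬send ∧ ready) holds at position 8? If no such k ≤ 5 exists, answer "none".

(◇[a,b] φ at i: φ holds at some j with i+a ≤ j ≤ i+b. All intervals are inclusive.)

1

Scan j = 8,9,… for (¬send ∧ ready):
  j=8: fails
  j=9: holds
First hit at j=9, so smallest k = 9-8 = 1.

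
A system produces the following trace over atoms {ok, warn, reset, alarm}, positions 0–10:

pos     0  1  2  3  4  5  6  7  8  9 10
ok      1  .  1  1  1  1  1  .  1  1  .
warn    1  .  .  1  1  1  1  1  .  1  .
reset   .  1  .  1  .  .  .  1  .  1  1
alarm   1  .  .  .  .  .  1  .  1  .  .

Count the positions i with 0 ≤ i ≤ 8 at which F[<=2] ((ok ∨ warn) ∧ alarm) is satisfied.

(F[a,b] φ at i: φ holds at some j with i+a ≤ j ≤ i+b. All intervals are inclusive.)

6

Evaluate at each i in [0,8]:
  i=0: ✓ (witness j=0)
  i=1: ✗ (none in [1,3])
  i=2: ✗ (none in [2,4])
  i=3: ✗ (none in [3,5])
  i=4: ✓ (witness j=6)
  i=5: ✓ (witness j=6)
  i=6: ✓ (witness j=6)
  i=7: ✓ (witness j=8)
  i=8: ✓ (witness j=8)
Positions where it holds: {0, 4, 5, 6, 7, 8} → 6.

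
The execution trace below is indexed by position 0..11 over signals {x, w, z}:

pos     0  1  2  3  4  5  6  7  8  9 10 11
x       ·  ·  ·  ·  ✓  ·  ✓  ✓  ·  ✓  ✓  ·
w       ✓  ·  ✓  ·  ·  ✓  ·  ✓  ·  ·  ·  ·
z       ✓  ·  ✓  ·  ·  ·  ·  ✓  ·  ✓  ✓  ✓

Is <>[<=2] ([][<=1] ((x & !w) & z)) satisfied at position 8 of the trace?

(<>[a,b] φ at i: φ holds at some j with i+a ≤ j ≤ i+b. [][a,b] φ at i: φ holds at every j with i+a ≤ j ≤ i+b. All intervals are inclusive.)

Check [][<=1] ((x & !w) & z) at each j in [8,10]:
  j=8: fails at 8
  j=9: holds on [9,10]
  j=10: fails at 11
Found at j=9 → formula holds.

True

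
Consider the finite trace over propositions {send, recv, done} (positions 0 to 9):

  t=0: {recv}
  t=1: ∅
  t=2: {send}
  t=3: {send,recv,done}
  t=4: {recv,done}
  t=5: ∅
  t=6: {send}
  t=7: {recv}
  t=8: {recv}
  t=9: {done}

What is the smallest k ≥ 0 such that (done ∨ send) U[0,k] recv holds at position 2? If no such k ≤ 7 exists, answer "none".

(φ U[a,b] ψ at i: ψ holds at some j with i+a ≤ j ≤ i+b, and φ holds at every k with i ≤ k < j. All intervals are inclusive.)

Need earliest j ≥ 2 with recv, and (done ∨ send) at every k in [2,j-1].
  j=2: rhs fails.
  j=3: rhs holds; lhs holds on [2,2]. k = 1.

1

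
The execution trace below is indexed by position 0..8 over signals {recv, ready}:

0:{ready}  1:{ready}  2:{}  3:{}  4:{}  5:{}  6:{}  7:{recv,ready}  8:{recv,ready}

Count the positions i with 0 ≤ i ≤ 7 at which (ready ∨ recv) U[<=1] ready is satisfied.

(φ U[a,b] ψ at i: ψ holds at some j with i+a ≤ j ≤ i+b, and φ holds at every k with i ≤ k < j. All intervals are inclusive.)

3

Evaluate at each i in [0,7]:
  i=0: ✓ (rhs at j=0)
  i=1: ✓ (rhs at j=1)
  i=2: ✗ (no rhs in [2,3])
  i=3: ✗ (no rhs in [3,4])
  i=4: ✗ (no rhs in [4,5])
  i=5: ✗ (no rhs in [5,6])
  i=6: ✗ (lhs fails at k=6 before rhs at j=7)
  i=7: ✓ (rhs at j=7)
Positions where it holds: {0, 1, 7} → 3.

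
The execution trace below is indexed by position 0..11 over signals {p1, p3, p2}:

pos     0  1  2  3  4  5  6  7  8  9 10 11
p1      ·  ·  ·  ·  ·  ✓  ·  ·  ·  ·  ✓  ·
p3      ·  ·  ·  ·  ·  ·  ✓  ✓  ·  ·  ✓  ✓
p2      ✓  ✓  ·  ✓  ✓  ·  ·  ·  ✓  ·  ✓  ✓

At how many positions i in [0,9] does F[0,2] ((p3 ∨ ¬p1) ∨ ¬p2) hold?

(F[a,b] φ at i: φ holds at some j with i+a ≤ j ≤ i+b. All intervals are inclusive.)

Evaluate at each i in [0,9]:
  i=0: ✓ (witness j=0)
  i=1: ✓ (witness j=1)
  i=2: ✓ (witness j=2)
  i=3: ✓ (witness j=3)
  i=4: ✓ (witness j=4)
  i=5: ✓ (witness j=5)
  i=6: ✓ (witness j=6)
  i=7: ✓ (witness j=7)
  i=8: ✓ (witness j=8)
  i=9: ✓ (witness j=9)
Positions where it holds: {0, 1, 2, 3, 4, 5, 6, 7, 8, 9} → 10.

10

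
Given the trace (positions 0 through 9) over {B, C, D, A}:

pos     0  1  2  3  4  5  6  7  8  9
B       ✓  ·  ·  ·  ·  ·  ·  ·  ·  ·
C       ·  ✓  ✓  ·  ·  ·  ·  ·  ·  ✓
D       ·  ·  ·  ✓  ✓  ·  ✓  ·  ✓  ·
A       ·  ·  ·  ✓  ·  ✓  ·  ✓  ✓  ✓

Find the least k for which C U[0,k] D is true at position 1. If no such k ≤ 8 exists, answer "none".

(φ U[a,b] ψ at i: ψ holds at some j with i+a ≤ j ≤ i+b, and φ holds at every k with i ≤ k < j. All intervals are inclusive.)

2

Need earliest j ≥ 1 with D, and C at every k in [1,j-1].
  j=1: rhs fails.
  j=2: rhs fails.
  j=3: rhs holds; lhs holds on [1,2]. k = 2.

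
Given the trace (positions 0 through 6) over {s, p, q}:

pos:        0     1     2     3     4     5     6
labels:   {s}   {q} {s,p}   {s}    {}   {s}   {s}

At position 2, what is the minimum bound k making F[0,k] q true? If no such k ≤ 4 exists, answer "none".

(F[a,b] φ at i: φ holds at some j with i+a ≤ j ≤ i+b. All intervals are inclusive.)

Scan j = 2,3,… for q:
  j=2: fails
  j=3: fails
  j=4: fails
  j=5: fails
  j=6: fails
No j in [2,6] satisfies it → none.

none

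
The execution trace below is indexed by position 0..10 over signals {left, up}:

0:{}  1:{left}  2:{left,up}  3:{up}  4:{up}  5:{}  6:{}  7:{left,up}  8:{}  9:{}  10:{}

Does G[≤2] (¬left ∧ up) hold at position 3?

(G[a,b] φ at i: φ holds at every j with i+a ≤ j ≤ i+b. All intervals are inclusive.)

Check (¬left ∧ up) at every j in [3,5]:
  j=3: true
  j=4: true
  j=5: false
Fails at j=5 → formula fails.

No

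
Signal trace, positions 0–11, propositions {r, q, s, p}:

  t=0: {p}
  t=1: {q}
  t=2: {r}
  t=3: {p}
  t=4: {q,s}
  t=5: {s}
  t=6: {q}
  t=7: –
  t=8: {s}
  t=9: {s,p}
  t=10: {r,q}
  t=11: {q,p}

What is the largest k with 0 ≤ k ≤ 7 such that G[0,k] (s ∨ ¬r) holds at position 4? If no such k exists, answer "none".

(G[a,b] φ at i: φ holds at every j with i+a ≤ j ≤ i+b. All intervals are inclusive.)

(s ∨ ¬r) must hold from j=4 onward; find where it first fails.
  j=4: holds
  j=5: holds
  j=6: holds
  j=7: holds
  j=8: holds
  j=9: holds
  j=10: fails
Holds on [4,9], so largest k = 5.

5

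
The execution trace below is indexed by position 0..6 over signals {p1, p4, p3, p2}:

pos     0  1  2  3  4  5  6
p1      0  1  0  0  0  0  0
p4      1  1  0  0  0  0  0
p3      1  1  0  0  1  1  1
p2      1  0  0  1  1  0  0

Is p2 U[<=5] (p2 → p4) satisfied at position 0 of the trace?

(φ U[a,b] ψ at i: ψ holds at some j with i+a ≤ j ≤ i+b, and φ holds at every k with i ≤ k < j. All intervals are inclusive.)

Need some j in [0,5] with (p2 → p4), and p2 at every k in [0,j-1].
  j=0: (p2 → p4) holds; no prefix to check → satisfied.

Holds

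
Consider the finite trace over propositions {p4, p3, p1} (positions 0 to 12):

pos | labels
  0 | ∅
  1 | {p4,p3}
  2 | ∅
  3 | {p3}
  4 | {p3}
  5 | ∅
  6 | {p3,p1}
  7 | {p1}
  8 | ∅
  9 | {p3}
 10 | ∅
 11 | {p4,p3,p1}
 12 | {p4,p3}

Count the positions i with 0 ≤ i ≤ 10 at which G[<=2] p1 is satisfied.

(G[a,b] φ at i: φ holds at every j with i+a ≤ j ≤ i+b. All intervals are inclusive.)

Evaluate at each i in [0,10]:
  i=0: ✗ (fails at j=0)
  i=1: ✗ (fails at j=1)
  i=2: ✗ (fails at j=2)
  i=3: ✗ (fails at j=3)
  i=4: ✗ (fails at j=4)
  i=5: ✗ (fails at j=5)
  i=6: ✗ (fails at j=8)
  i=7: ✗ (fails at j=8)
  i=8: ✗ (fails at j=8)
  i=9: ✗ (fails at j=9)
  i=10: ✗ (fails at j=10)
Positions where it holds: {} → 0.

0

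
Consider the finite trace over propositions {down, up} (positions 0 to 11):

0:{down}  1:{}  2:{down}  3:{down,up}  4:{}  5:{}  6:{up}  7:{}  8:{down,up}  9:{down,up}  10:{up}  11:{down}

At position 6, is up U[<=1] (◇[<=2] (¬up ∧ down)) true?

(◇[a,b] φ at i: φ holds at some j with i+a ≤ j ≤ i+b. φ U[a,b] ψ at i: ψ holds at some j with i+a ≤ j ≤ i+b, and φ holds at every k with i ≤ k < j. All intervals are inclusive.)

No

Need some j in [6,7] with ◇[<=2] (¬up ∧ down), and up at every k in [6,j-1].
  j=6: ◇[<=2] (¬up ∧ down) — fails (none in [6,8]).
  j=7: ◇[<=2] (¬up ∧ down) — fails (none in [7,9]).
No j in the window works → until fails.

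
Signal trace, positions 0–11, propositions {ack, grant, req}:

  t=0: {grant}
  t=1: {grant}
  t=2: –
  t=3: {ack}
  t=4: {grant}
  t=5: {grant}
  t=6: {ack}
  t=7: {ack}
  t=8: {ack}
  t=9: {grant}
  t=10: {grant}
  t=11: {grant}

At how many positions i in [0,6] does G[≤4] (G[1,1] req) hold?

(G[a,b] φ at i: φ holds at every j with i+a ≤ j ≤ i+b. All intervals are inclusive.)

0

Evaluate at each i in [0,6]:
  i=0: ✗ (fails at j=0)
  i=1: ✗ (fails at j=1)
  i=2: ✗ (fails at j=2)
  i=3: ✗ (fails at j=3)
  i=4: ✗ (fails at j=4)
  i=5: ✗ (fails at j=5)
  i=6: ✗ (fails at j=6)
Positions where it holds: {} → 0.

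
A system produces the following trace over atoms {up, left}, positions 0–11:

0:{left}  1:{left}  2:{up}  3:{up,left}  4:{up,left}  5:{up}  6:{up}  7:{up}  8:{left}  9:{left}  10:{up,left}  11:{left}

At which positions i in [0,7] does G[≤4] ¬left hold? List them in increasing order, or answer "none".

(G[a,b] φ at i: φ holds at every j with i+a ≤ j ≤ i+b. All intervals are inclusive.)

Evaluate at each i in [0,7]:
  i=0: ✗ (fails at j=0)
  i=1: ✗ (fails at j=1)
  i=2: ✗ (fails at j=3)
  i=3: ✗ (fails at j=3)
  i=4: ✗ (fails at j=4)
  i=5: ✗ (fails at j=8)
  i=6: ✗ (fails at j=8)
  i=7: ✗ (fails at j=8)

none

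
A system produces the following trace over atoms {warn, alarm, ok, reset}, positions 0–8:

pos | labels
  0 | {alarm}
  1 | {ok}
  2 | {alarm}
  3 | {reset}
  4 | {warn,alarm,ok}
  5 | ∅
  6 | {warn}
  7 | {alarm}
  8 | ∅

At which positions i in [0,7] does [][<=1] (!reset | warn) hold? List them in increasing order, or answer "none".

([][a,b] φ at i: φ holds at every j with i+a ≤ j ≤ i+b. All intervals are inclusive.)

0, 1, 4, 5, 6, 7

Evaluate at each i in [0,7]:
  i=0: ✓ (all of [0,1])
  i=1: ✓ (all of [1,2])
  i=2: ✗ (fails at j=3)
  i=3: ✗ (fails at j=3)
  i=4: ✓ (all of [4,5])
  i=5: ✓ (all of [5,6])
  i=6: ✓ (all of [6,7])
  i=7: ✓ (all of [7,8])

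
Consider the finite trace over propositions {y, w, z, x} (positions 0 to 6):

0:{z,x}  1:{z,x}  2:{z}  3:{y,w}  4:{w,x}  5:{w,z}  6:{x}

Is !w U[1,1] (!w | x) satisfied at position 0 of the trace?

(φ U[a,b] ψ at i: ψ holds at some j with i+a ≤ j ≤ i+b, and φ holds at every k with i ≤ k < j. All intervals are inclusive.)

Holds

Need some j in [1,1] with (!w | x), and !w at every k in [0,j-1].
  j=1: (!w | x) holds; !w holds at every k in [0,0] → satisfied.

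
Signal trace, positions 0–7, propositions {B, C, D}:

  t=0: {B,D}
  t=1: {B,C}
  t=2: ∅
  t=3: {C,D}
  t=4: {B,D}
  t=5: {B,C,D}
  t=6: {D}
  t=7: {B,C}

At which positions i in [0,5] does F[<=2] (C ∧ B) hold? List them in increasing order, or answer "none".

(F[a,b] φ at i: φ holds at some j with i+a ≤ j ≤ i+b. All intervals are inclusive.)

Evaluate at each i in [0,5]:
  i=0: ✓ (witness j=1)
  i=1: ✓ (witness j=1)
  i=2: ✗ (none in [2,4])
  i=3: ✓ (witness j=5)
  i=4: ✓ (witness j=5)
  i=5: ✓ (witness j=5)

0, 1, 3, 4, 5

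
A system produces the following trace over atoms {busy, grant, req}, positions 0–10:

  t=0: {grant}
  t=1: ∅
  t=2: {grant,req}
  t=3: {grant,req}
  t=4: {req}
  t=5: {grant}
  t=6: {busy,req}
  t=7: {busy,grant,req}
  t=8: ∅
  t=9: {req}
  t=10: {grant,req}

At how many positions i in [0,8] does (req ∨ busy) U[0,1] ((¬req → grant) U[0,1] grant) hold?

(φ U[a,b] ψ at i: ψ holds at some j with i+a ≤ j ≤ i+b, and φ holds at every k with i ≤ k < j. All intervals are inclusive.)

Evaluate at each i in [0,8]:
  i=0: ✓ (rhs at j=0)
  i=1: ✗ (lhs fails at k=1 before rhs at j=2)
  i=2: ✓ (rhs at j=2)
  i=3: ✓ (rhs at j=3)
  i=4: ✓ (rhs at j=4)
  i=5: ✓ (rhs at j=5)
  i=6: ✓ (rhs at j=6)
  i=7: ✓ (rhs at j=7)
  i=8: ✗ (lhs fails at k=8 before rhs at j=9)
Positions where it holds: {0, 2, 3, 4, 5, 6, 7} → 7.

7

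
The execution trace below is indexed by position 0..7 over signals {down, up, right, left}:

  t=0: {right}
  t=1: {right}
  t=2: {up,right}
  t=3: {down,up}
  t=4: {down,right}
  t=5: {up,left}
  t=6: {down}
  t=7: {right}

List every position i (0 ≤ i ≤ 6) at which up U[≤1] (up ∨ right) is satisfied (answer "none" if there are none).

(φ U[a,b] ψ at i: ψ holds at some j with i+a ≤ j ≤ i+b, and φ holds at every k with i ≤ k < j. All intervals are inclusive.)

0, 1, 2, 3, 4, 5

Evaluate at each i in [0,6]:
  i=0: ✓ (rhs at j=0)
  i=1: ✓ (rhs at j=1)
  i=2: ✓ (rhs at j=2)
  i=3: ✓ (rhs at j=3)
  i=4: ✓ (rhs at j=4)
  i=5: ✓ (rhs at j=5)
  i=6: ✗ (lhs fails at k=6 before rhs at j=7)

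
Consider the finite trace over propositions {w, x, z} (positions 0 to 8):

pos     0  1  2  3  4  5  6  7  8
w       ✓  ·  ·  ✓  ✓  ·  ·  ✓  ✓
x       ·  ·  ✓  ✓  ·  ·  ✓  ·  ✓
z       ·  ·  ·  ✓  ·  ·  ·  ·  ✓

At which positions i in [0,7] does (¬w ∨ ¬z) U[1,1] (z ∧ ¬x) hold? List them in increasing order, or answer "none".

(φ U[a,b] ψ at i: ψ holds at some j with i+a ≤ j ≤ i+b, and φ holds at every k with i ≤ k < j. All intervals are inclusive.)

none

Evaluate at each i in [0,7]:
  i=0: ✗ (no rhs in [1,1])
  i=1: ✗ (no rhs in [2,2])
  i=2: ✗ (no rhs in [3,3])
  i=3: ✗ (no rhs in [4,4])
  i=4: ✗ (no rhs in [5,5])
  i=5: ✗ (no rhs in [6,6])
  i=6: ✗ (no rhs in [7,7])
  i=7: ✗ (no rhs in [8,8])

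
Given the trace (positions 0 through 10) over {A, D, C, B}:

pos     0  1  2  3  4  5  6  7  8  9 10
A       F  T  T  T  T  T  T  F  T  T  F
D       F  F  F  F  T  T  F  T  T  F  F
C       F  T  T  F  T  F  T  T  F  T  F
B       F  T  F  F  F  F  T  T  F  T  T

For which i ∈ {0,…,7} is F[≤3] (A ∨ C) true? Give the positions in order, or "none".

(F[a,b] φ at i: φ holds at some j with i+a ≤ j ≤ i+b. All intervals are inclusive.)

0, 1, 2, 3, 4, 5, 6, 7

Evaluate at each i in [0,7]:
  i=0: ✓ (witness j=1)
  i=1: ✓ (witness j=1)
  i=2: ✓ (witness j=2)
  i=3: ✓ (witness j=3)
  i=4: ✓ (witness j=4)
  i=5: ✓ (witness j=5)
  i=6: ✓ (witness j=6)
  i=7: ✓ (witness j=7)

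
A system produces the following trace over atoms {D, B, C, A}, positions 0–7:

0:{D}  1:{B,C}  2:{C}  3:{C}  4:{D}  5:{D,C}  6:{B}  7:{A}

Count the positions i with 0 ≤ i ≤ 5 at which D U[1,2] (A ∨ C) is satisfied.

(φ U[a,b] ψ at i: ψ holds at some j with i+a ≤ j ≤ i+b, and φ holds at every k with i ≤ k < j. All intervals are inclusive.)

Evaluate at each i in [0,5]:
  i=0: ✓ (rhs at j=1; lhs holds on [0,0])
  i=1: ✗ (lhs fails at k=1 before rhs at j=2)
  i=2: ✗ (lhs fails at k=2 before rhs at j=3)
  i=3: ✗ (lhs fails at k=3 before rhs at j=5)
  i=4: ✓ (rhs at j=5; lhs holds on [4,4])
  i=5: ✗ (lhs fails at k=6 before rhs at j=7)
Positions where it holds: {0, 4} → 2.

2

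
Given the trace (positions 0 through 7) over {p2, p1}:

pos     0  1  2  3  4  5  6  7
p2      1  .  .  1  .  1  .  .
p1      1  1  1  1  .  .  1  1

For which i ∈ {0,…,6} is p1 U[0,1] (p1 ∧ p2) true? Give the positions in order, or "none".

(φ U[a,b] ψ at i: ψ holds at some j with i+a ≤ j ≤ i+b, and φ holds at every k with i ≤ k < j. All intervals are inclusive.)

0, 2, 3

Evaluate at each i in [0,6]:
  i=0: ✓ (rhs at j=0)
  i=1: ✗ (no rhs in [1,2])
  i=2: ✓ (rhs at j=3; lhs holds on [2,2])
  i=3: ✓ (rhs at j=3)
  i=4: ✗ (no rhs in [4,5])
  i=5: ✗ (no rhs in [5,6])
  i=6: ✗ (no rhs in [6,7])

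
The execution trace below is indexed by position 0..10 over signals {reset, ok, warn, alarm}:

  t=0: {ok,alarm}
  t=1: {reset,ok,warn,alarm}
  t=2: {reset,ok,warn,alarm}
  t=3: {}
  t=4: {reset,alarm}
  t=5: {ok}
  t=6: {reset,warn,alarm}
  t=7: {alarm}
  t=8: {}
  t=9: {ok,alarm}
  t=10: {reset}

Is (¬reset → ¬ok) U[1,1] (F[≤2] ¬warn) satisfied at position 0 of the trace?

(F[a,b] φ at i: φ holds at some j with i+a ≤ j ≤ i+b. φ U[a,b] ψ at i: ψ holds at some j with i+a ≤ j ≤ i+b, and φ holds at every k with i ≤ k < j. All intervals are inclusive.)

Does not hold

Need some j in [1,1] with F[≤2] ¬warn, and (¬reset → ¬ok) at every k in [0,j-1].
  j=1: F[≤2] ¬warn holds, but (¬reset → ¬ok) fails at k=0 → not this j.
No j in the window works → until fails.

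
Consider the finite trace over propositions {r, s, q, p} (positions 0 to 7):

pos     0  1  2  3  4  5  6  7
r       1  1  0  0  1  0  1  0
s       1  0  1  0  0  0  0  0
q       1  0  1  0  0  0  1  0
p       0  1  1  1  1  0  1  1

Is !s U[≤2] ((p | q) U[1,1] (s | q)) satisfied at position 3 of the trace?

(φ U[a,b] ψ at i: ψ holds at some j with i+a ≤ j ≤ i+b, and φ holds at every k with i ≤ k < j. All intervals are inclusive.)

Need some j in [3,5] with ((p | q) U[1,1] (s | q)), and !s at every k in [3,j-1].
  j=3: ((p | q) U[1,1] (s | q)) — fails.
  j=4: ((p | q) U[1,1] (s | q)) — fails.
  j=5: ((p | q) U[1,1] (s | q)) — fails.
No j in the window works → until fails.

No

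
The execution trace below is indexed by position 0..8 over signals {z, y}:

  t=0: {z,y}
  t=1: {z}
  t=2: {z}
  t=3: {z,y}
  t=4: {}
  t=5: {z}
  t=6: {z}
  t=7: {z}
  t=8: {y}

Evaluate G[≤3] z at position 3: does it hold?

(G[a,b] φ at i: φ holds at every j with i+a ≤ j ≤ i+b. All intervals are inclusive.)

Check z at every j in [3,6]:
  j=3: true
  j=4: false
  j=5: true
  j=6: true
Fails at j=4 → formula fails.

Does not hold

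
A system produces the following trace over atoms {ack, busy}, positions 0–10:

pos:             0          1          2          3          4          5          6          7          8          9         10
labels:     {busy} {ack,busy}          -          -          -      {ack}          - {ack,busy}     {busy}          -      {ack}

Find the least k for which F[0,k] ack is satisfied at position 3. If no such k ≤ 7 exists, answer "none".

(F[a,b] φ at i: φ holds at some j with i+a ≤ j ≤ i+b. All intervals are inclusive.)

Scan j = 3,4,… for ack:
  j=3: fails
  j=4: fails
  j=5: holds
First hit at j=5, so smallest k = 5-3 = 2.

2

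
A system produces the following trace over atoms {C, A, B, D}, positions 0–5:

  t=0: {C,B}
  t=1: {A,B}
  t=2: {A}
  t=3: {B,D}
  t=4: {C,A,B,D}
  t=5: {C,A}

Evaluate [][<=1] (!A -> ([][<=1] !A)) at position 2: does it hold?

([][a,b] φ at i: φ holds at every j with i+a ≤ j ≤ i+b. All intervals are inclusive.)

Check (!A -> ([][<=1] !A)) at every j in [2,3]:
  j=2: antecedent false → ✓
  j=3: antecedent true; consequent fails at 4 → ✗
Fails at j=3 → formula fails.

No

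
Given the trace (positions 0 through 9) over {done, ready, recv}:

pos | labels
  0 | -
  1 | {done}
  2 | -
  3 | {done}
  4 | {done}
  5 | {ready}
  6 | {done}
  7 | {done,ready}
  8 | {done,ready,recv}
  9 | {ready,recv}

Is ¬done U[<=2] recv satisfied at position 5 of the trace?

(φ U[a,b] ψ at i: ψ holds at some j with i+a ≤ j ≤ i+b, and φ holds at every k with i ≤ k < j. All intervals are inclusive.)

Need some j in [5,7] with recv, and ¬done at every k in [5,j-1].
  j=5: recv false.
  j=6: recv false.
  j=7: recv false.
No j in the window works → until fails.

No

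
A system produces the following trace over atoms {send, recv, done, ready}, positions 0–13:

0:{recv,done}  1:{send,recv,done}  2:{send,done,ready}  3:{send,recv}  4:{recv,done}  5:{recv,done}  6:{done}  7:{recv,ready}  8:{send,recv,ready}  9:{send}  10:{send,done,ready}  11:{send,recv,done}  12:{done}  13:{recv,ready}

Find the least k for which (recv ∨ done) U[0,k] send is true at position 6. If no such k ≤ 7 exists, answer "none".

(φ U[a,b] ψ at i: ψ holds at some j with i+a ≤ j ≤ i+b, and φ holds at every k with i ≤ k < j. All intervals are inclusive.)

2

Need earliest j ≥ 6 with send, and (recv ∨ done) at every k in [6,j-1].
  j=6: rhs fails.
  j=7: rhs fails.
  j=8: rhs holds; lhs holds on [6,7]. k = 2.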